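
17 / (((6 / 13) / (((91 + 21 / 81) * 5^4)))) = 170170000 / 81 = 2100864.20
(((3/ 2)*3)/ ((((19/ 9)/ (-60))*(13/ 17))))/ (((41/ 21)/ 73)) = -63328230/ 10127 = -6253.40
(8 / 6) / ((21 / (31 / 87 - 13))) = -4400 / 5481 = -0.80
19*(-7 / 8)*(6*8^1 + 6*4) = -1197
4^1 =4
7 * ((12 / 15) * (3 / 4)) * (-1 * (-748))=15708 / 5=3141.60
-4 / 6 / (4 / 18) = -3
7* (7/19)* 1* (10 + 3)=637/19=33.53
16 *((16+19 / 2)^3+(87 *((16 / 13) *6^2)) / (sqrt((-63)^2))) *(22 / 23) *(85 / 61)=45313035900 / 127673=354914.79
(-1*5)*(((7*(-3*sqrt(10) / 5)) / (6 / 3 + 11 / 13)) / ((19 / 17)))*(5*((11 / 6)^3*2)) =10295285*sqrt(10) / 25308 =1286.41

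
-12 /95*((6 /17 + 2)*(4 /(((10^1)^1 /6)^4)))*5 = -31104 /40375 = -0.77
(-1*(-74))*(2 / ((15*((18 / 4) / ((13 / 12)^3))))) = 81289 / 29160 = 2.79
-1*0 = 0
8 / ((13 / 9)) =72 / 13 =5.54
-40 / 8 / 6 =-5 / 6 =-0.83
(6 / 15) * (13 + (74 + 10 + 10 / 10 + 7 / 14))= 197 / 5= 39.40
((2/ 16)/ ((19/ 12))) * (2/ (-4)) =-0.04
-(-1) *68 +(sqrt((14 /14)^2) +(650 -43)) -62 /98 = 33093 /49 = 675.37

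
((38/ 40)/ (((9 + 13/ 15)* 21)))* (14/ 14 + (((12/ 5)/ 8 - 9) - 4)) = -2223/ 41440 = -0.05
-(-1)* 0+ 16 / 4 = 4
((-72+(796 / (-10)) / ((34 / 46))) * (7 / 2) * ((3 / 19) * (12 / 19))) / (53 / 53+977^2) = -962262 / 14644876525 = -0.00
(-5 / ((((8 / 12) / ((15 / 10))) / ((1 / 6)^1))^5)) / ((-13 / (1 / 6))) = 405 / 851968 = 0.00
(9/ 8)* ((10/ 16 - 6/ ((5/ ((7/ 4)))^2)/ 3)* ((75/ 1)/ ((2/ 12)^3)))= 6925.50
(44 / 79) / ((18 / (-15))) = -110 / 237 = -0.46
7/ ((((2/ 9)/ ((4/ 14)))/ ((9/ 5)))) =16.20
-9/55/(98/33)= -27/490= -0.06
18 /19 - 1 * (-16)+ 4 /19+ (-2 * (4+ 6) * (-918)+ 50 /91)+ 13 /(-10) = 317728083 /17290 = 18376.41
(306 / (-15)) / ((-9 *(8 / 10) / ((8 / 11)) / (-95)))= -6460 / 33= -195.76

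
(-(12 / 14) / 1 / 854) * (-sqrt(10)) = 3 * sqrt(10) / 2989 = 0.00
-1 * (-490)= 490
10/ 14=5/ 7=0.71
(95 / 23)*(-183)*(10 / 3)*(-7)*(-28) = -11358200 / 23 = -493834.78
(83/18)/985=83/17730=0.00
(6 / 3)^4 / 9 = 16 / 9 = 1.78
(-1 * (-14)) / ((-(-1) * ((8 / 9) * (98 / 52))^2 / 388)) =1327833 / 686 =1935.62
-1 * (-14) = 14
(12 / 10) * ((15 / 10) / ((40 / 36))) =81 / 50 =1.62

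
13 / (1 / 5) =65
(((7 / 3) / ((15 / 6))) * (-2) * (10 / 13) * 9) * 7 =-1176 / 13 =-90.46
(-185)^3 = -6331625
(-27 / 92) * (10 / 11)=-135 / 506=-0.27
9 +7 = 16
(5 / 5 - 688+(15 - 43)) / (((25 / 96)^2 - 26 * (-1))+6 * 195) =-6589440 / 11022961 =-0.60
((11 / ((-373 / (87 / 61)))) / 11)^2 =7569 / 517699009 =0.00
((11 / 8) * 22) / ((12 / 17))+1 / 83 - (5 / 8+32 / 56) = 1162087 / 27888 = 41.67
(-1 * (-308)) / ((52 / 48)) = 3696 / 13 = 284.31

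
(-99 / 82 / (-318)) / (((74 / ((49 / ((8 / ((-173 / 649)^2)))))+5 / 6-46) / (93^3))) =116781036767703 / 4774857895306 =24.46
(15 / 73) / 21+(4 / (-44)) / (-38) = 2601 / 213598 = 0.01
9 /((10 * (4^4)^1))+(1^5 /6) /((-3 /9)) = -1271 /2560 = -0.50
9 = 9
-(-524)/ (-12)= -131/ 3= -43.67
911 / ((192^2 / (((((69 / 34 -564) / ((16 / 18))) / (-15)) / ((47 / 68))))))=5802159 / 3850240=1.51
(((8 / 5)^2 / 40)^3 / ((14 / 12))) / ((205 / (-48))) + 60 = 60.00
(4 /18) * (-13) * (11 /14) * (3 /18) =-143 /378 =-0.38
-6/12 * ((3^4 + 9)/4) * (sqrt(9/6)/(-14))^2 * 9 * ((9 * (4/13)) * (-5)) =54675/5096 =10.73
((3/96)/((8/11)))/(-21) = -11/5376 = -0.00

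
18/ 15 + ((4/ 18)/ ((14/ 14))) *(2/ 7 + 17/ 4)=1391/ 630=2.21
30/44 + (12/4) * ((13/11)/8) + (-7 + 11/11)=-39/8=-4.88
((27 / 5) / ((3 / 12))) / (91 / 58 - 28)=-2088 / 2555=-0.82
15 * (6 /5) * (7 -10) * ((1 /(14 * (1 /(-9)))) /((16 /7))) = 243 /16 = 15.19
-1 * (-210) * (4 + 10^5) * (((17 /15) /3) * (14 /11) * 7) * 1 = 2332493296 /33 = 70681615.03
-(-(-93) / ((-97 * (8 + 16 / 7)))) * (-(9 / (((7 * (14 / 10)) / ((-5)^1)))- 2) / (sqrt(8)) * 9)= 30039 * sqrt(2) / 21728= 1.96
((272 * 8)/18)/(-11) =-1088/99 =-10.99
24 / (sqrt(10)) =12*sqrt(10) / 5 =7.59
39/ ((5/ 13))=507/ 5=101.40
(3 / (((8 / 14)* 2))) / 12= 7 / 32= 0.22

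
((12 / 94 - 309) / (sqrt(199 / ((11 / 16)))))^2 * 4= 2318176179 / 1758364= 1318.37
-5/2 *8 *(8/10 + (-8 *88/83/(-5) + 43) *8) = -594896/83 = -7167.42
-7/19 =-0.37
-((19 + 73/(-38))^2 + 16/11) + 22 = -4306867/15884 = -271.14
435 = 435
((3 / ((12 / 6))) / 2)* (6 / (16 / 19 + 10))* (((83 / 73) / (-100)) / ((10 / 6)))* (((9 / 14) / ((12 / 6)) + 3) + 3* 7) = -28996299 / 421064000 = -0.07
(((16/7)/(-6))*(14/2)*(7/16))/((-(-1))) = -1.17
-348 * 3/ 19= -1044/ 19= -54.95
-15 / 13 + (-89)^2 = 7919.85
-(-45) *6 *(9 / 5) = 486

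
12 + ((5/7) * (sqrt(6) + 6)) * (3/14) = 15 * sqrt(6)/98 + 633/49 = 13.29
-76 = -76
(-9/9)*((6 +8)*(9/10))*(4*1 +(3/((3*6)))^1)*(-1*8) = 420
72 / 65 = 1.11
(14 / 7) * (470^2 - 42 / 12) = 441793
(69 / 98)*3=207 / 98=2.11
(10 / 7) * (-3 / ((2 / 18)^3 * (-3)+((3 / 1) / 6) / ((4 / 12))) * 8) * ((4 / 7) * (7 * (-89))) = 41523840 / 5089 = 8159.53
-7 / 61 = -0.11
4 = 4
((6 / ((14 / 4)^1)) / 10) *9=54 / 35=1.54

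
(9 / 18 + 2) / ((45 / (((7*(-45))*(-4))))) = 70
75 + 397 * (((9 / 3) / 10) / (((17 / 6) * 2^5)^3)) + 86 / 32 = 15633591197 / 201236480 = 77.69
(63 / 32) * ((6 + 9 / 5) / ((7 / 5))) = 351 / 32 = 10.97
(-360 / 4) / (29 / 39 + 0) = -3510 / 29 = -121.03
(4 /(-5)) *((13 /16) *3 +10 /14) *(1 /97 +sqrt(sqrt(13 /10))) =-353 *10^(3 /4) *13^(1 /4) /1400-353 /13580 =-2.72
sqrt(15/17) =0.94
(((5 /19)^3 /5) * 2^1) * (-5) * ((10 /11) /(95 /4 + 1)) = -10000 /7469451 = -0.00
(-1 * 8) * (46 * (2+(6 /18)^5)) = -179216 /243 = -737.51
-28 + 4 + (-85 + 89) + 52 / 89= -1728 / 89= -19.42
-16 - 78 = -94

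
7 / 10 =0.70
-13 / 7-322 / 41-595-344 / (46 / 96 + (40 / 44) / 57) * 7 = -5468.22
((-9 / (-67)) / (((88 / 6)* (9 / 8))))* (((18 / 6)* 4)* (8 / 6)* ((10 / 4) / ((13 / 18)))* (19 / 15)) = 5472 / 9581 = 0.57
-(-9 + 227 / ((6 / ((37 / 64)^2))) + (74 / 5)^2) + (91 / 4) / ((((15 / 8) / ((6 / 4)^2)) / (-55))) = -1059339251 / 614400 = -1724.18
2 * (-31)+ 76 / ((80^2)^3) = -4063231999981 / 65536000000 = -62.00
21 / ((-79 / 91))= -24.19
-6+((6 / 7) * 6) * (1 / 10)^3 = -10491 / 1750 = -5.99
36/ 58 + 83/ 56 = 3415/ 1624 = 2.10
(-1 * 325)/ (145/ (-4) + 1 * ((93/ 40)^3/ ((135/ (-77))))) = 7.49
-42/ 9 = -14/ 3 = -4.67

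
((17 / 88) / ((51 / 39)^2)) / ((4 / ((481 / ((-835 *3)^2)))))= 81289 / 37549749600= 0.00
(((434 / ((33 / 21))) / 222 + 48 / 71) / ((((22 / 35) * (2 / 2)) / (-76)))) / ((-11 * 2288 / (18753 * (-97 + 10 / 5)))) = -65735022014725 / 4000038328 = -16433.60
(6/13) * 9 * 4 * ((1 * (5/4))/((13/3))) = 810/169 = 4.79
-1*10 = -10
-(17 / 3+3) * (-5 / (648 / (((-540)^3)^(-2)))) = 13 / 4820130755942400000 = 0.00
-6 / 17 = -0.35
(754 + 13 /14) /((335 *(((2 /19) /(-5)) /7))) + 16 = -196523 /268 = -733.29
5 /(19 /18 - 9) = -90 /143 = -0.63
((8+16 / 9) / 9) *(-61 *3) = -5368 / 27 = -198.81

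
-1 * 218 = -218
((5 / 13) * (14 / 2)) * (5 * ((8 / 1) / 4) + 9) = 665 / 13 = 51.15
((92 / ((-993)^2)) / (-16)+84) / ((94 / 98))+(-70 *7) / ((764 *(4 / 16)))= 3009918301439 / 35407047492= 85.01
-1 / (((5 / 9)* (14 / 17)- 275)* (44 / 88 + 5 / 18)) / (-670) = -1377 / 197003450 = -0.00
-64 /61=-1.05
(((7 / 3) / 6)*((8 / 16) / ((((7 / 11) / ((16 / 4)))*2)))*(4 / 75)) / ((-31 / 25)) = -22 / 837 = -0.03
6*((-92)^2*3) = 152352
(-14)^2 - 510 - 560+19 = -855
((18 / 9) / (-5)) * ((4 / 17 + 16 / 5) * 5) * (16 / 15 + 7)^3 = -1034591624 / 286875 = -3606.42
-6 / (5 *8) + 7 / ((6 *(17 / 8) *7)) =-73 / 1020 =-0.07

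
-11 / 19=-0.58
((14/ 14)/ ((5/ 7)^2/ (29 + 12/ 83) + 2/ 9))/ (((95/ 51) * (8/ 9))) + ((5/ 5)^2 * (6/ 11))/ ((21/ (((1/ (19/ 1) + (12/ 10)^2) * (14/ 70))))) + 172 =65298116067453/ 374143231000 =174.53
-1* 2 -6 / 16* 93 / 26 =-695 / 208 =-3.34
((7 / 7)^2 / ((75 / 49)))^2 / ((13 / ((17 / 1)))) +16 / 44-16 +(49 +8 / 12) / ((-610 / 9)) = -1551589711 / 98133750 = -15.81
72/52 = 18/13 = 1.38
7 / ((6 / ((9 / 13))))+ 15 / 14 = 171 / 91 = 1.88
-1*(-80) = 80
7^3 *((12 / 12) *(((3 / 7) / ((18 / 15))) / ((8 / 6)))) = 735 / 8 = 91.88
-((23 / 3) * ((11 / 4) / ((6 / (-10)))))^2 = -1234.74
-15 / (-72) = 5 / 24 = 0.21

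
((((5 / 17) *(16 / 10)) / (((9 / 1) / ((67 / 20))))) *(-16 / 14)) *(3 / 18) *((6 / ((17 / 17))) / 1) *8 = -8576 / 5355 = -1.60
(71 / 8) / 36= 71 / 288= 0.25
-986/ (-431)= 986/ 431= 2.29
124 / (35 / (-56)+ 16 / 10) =4960 / 39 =127.18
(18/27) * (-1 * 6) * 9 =-36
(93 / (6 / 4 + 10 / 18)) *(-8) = -13392 / 37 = -361.95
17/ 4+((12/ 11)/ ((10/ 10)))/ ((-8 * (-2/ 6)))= 205/ 44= 4.66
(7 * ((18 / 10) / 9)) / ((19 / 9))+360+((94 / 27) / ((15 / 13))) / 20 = 27764639 / 76950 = 360.81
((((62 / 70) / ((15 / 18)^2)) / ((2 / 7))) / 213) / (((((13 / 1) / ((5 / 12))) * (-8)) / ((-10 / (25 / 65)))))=31 / 14200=0.00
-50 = -50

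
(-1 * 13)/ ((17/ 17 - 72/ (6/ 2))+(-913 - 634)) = 13/ 1570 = 0.01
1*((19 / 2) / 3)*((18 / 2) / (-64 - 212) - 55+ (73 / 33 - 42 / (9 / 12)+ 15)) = -5411941 / 18216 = -297.10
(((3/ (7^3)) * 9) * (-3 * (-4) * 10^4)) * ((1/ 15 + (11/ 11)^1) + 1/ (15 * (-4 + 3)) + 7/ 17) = 77760000/ 5831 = 13335.62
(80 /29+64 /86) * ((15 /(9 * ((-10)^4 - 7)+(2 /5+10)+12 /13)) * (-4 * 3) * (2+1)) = -153316800 /7290761327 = -0.02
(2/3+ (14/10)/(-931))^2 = 1760929/3980025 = 0.44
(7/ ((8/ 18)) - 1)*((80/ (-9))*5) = -5900/ 9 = -655.56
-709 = -709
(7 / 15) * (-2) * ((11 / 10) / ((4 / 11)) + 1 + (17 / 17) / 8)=-581 / 150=-3.87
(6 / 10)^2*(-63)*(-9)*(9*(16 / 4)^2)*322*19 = 4495702176 / 25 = 179828087.04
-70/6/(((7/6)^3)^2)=-77760/16807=-4.63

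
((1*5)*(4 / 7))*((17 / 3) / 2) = 170 / 21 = 8.10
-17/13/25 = -17/325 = -0.05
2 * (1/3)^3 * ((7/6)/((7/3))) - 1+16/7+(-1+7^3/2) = 64949/378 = 171.82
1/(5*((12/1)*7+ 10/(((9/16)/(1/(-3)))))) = 27/10540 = 0.00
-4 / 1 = -4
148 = 148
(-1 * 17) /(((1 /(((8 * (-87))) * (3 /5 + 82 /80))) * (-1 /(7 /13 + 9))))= -183396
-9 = -9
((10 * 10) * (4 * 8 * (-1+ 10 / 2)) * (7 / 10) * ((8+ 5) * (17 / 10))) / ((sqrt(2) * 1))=99008 * sqrt(2)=140018.46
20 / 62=10 / 31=0.32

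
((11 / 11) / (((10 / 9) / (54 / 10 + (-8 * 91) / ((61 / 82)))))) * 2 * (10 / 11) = -5342994 / 3355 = -1592.55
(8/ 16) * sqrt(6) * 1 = sqrt(6)/ 2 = 1.22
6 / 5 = 1.20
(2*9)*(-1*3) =-54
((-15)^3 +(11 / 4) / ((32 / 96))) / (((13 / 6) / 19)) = -29523.81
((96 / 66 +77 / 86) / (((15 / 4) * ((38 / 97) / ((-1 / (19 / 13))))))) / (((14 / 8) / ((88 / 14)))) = -786864 / 200165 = -3.93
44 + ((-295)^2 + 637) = 87706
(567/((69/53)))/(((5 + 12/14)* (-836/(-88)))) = 140238/17917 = 7.83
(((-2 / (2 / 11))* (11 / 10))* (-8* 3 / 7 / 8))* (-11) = -3993 / 70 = -57.04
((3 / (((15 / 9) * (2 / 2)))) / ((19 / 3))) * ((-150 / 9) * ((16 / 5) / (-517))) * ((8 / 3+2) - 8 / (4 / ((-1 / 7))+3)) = 3264 / 22325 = 0.15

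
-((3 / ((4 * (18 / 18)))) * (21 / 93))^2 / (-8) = 441 / 123008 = 0.00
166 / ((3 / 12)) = 664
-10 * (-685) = 6850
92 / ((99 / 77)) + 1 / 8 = 71.68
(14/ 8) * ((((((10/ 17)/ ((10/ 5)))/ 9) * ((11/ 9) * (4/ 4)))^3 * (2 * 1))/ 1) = 1164625/ 5221939266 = 0.00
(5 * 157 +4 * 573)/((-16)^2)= 3077/256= 12.02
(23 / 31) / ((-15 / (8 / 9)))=-184 / 4185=-0.04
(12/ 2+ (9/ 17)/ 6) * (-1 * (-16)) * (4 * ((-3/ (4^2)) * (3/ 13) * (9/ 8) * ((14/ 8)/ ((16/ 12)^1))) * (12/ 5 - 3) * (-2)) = -29.87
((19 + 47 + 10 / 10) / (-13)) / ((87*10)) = -67 / 11310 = -0.01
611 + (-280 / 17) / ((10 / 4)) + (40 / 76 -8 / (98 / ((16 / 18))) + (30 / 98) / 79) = 6806593466 / 11252997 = 604.87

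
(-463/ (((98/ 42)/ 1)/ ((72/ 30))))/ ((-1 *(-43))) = -16668/ 1505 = -11.08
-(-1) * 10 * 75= 750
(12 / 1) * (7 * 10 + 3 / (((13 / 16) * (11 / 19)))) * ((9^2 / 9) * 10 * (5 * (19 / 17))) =1120597200 / 2431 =460961.42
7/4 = 1.75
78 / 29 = 2.69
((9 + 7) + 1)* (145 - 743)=-10166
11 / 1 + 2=13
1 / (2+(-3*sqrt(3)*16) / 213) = 0.62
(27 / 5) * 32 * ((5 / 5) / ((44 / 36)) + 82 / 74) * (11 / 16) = 42336 / 185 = 228.84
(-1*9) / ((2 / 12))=-54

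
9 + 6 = 15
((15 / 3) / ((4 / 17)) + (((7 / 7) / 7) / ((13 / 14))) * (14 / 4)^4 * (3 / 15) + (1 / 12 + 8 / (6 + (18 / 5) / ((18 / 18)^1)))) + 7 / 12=14231 / 520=27.37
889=889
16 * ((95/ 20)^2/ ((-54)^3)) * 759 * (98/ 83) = -4475317/ 2178252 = -2.05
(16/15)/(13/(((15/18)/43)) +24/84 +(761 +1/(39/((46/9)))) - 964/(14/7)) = 13104/11673413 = 0.00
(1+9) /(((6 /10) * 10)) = 5 /3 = 1.67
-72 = -72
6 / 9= 0.67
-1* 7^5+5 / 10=-33613 / 2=-16806.50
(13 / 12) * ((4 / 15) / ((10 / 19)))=247 / 450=0.55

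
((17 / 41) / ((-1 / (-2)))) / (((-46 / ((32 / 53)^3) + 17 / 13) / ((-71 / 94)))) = 257081344 / 85242184265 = 0.00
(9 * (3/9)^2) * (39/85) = 39/85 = 0.46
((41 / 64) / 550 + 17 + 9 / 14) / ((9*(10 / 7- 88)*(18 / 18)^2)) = -4347487 / 191980800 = -0.02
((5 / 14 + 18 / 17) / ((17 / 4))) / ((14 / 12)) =4044 / 14161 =0.29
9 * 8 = 72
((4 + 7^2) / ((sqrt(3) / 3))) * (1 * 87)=4611 * sqrt(3)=7986.49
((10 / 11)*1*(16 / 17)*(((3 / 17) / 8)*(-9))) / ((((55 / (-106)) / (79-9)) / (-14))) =-11219040 / 34969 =-320.83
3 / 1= 3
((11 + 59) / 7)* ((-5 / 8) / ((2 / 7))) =-175 / 8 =-21.88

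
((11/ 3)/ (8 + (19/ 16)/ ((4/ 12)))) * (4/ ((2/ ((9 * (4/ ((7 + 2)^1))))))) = 1408/ 555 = 2.54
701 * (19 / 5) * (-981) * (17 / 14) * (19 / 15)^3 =-169280853913 / 26250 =-6448794.43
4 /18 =2 /9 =0.22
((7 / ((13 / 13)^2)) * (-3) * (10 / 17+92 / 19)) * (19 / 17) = -36834 / 289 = -127.45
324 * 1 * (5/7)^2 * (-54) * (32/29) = -13996800/1421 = -9849.96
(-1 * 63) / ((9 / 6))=-42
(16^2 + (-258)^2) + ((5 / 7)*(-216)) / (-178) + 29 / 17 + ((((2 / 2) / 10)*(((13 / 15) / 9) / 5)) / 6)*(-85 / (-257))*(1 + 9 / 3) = 368314073274086 / 5511821175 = 66822.57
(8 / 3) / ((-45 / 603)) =-536 / 15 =-35.73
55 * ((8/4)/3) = 110/3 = 36.67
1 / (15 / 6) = 2 / 5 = 0.40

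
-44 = -44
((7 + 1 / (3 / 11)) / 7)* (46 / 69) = 64 / 63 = 1.02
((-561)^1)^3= -176558481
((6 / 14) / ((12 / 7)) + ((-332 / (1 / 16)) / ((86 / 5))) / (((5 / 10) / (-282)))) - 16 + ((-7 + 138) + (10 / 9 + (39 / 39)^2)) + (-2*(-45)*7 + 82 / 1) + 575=175588.55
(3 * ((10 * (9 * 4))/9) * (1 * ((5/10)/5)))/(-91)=-12/91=-0.13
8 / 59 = 0.14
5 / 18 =0.28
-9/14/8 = -9/112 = -0.08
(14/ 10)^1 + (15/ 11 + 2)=262/ 55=4.76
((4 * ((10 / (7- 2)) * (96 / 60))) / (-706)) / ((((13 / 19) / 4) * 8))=-304 / 22945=-0.01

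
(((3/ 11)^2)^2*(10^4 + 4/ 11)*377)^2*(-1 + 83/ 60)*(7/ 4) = 37848993204932530803/ 129687123005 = 291848506.84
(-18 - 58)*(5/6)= -190/3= -63.33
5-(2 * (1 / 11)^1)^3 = 6647 / 1331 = 4.99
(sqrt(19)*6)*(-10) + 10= 10 - 60*sqrt(19)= -251.53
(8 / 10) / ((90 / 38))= 0.34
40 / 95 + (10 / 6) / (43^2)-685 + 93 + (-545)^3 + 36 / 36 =-17060936167417 / 105393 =-161879215.58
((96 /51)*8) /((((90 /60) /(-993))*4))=-42368 /17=-2492.24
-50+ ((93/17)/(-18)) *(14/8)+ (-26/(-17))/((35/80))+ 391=982361/2856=343.96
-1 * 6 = -6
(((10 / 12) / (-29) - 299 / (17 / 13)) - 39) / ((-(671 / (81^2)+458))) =1731633795 / 2963530474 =0.58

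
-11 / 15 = -0.73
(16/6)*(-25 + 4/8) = -196/3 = -65.33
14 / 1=14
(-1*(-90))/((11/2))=180/11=16.36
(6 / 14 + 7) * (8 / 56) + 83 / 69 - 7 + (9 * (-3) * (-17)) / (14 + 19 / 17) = 22266859 / 868917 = 25.63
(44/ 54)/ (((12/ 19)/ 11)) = 2299/ 162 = 14.19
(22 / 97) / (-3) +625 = 181853 / 291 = 624.92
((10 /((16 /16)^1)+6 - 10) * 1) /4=3 /2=1.50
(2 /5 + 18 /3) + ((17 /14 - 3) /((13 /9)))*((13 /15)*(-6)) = 449 /35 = 12.83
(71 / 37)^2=5041 / 1369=3.68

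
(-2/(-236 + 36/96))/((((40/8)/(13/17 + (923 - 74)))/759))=175432224/160225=1094.91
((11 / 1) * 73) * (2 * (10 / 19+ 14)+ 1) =458513 / 19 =24132.26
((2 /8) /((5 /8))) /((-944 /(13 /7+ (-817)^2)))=-1168109 /4130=-282.84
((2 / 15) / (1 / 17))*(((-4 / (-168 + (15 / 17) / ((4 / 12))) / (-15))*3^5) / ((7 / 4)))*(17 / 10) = -707472 / 819875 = -0.86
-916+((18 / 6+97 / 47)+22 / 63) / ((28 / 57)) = -6252511 / 6909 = -904.98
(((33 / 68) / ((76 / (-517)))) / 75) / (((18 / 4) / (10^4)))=-97.82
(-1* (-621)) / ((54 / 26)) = 299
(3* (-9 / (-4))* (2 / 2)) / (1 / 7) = 189 / 4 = 47.25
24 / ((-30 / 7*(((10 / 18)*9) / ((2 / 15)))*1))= -56 / 375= -0.15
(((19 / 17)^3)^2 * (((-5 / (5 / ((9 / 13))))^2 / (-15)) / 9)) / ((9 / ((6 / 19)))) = -4952198 / 20396245805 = -0.00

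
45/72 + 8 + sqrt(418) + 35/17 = 1453/136 + sqrt(418) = 31.13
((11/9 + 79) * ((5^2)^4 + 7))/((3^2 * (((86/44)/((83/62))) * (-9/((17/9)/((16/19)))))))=-5198264000831/8745813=-594371.73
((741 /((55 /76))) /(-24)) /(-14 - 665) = 4693 /74690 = 0.06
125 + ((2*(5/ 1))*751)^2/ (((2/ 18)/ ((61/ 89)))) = 30963666025/ 89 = 347906359.83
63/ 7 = 9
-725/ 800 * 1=-29/ 32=-0.91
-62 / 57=-1.09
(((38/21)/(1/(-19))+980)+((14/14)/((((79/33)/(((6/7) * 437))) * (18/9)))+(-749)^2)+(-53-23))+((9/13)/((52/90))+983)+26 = 562959.05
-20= -20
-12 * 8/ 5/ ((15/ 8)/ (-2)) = 512/ 25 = 20.48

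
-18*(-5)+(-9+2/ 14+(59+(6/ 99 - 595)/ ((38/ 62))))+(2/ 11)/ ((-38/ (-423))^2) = -12251173/ 15162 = -808.02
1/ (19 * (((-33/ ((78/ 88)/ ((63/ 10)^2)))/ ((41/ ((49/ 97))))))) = -1292525/ 447111819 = -0.00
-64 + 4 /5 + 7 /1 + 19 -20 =-286 /5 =-57.20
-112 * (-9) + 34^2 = 2164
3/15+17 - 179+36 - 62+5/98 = -187.75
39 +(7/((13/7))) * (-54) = -2139/13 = -164.54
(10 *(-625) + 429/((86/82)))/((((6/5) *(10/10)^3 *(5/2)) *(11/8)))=-2009288/1419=-1415.99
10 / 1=10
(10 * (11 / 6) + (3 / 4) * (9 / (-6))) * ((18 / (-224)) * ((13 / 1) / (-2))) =2301 / 256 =8.99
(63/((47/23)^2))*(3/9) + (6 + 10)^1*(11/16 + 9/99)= 424832/24299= 17.48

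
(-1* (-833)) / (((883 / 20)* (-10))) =-1666 / 883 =-1.89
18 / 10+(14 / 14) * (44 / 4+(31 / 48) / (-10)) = 6113 / 480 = 12.74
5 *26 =130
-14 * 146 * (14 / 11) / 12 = -7154 / 33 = -216.79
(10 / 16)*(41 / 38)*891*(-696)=-15890985 / 38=-418183.82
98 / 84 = 7 / 6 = 1.17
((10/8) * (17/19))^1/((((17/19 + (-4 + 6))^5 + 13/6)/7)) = 232622985/6103791074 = 0.04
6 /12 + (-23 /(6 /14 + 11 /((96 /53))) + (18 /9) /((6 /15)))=17147 /8738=1.96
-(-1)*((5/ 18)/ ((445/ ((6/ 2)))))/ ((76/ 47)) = 47/ 40584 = 0.00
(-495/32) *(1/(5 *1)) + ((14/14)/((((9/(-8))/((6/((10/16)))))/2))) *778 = -6374861/480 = -13280.96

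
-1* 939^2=-881721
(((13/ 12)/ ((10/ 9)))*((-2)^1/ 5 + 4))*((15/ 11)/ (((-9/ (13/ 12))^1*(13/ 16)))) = -39/ 55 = -0.71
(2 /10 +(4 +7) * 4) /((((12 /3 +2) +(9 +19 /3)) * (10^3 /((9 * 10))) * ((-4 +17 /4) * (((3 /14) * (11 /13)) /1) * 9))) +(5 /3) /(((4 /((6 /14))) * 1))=0.64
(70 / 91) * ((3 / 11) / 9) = 10 / 429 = 0.02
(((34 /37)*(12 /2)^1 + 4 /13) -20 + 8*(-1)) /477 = -3556 /76479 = -0.05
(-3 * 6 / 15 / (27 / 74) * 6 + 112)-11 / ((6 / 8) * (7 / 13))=2276 / 35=65.03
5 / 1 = 5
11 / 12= 0.92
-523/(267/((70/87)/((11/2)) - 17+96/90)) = 39507943/1277595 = 30.92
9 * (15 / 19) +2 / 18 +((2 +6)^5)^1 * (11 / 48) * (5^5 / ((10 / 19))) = 7624321234 / 171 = 44586673.88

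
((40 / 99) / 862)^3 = 8000 / 77685040104309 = 0.00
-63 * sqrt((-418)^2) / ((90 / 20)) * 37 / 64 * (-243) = 13153833 / 16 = 822114.56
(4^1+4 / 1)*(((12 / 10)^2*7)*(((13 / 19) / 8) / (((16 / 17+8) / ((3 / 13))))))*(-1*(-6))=9639 / 9025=1.07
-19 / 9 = -2.11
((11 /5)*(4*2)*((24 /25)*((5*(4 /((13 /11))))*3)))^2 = 77720518656 /105625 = 735815.56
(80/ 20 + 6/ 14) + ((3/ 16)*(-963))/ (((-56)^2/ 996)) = -663809/ 12544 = -52.92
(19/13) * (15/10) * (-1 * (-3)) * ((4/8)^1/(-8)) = -171/416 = -0.41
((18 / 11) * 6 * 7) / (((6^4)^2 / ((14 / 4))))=0.00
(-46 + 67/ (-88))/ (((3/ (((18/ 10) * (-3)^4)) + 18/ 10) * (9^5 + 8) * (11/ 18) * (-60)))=2999835/ 252907586624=0.00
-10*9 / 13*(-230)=20700 / 13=1592.31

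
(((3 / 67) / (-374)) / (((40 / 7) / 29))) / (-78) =203 / 26060320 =0.00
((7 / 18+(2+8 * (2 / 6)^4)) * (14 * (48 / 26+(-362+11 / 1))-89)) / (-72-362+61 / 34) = 34098481 / 1190295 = 28.65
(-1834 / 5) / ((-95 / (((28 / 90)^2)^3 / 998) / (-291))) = -669744697664 / 656066682421875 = -0.00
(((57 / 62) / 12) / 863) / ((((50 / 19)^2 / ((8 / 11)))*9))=6859 / 6621367500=0.00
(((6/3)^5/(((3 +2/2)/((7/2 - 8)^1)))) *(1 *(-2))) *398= 28656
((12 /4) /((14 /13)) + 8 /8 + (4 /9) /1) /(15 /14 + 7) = 533 /1017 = 0.52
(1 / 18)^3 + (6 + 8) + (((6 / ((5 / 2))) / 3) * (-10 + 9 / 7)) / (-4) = 3213467 / 204120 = 15.74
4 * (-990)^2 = 3920400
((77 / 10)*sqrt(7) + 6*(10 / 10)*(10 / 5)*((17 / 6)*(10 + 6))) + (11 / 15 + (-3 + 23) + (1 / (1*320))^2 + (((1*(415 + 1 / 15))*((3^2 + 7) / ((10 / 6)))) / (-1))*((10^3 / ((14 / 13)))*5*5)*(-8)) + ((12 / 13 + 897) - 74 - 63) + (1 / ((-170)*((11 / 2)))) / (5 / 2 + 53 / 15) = 77*sqrt(7) / 10 + 700193324075613146791 / 946199654400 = 740005917.46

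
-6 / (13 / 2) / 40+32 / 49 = 4013 / 6370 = 0.63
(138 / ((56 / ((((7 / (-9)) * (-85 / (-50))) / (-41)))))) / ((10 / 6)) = 391 / 8200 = 0.05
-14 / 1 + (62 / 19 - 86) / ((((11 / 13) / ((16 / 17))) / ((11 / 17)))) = -403850 / 5491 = -73.55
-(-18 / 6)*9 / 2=13.50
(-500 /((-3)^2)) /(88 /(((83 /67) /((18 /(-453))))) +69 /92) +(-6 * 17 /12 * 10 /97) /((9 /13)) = 463317395 /18141813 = 25.54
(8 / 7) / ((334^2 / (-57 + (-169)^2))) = 8144 / 27889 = 0.29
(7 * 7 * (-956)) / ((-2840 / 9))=105399 / 710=148.45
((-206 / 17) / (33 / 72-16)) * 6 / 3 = 9888 / 6341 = 1.56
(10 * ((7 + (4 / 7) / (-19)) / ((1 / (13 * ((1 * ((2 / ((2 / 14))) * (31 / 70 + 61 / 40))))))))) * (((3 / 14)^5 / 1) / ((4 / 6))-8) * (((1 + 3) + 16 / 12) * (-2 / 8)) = 1002358776315 / 3764768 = 266247.16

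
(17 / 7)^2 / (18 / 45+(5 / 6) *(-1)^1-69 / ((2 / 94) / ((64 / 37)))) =-320790 / 305125009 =-0.00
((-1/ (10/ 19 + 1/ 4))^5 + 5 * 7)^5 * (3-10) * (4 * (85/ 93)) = -4561381652450872474483260003993043213440540171826329540/ 5789778975665430014846530942270507350031366469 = -787833468.54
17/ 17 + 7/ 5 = 12/ 5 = 2.40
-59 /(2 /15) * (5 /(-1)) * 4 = 8850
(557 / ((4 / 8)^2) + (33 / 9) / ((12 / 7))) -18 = 79637 / 36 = 2212.14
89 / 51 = 1.75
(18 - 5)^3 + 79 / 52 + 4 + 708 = 151347 / 52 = 2910.52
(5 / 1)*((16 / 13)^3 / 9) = 1.04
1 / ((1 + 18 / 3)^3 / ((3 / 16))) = 3 / 5488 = 0.00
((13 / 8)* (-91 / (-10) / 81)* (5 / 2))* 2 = 1183 / 1296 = 0.91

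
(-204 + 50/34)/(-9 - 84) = 3443/1581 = 2.18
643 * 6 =3858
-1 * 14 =-14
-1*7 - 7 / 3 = -28 / 3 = -9.33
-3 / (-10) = 3 / 10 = 0.30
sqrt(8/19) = 2 * sqrt(38)/19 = 0.65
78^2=6084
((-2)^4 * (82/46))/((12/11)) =1804/69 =26.14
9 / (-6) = -3 / 2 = -1.50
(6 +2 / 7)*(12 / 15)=176 / 35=5.03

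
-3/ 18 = -1/ 6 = -0.17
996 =996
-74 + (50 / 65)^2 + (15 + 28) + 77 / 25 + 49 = 91563 / 4225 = 21.67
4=4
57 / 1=57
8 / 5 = 1.60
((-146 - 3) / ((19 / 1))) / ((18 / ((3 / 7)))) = -149 / 798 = -0.19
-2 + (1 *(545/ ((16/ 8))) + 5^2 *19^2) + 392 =19375/ 2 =9687.50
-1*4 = -4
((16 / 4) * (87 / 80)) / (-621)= -29 / 4140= -0.01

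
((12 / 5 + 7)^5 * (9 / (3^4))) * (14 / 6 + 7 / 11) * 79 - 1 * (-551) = 1776100441069 / 928125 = 1913643.57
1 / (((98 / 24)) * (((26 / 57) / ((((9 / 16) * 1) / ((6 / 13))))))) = 513 / 784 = 0.65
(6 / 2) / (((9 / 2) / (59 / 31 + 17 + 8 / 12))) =3640 / 279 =13.05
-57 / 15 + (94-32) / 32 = -149 / 80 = -1.86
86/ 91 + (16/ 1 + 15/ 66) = 34379/ 2002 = 17.17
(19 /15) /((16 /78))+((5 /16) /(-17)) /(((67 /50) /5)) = 34776 /5695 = 6.11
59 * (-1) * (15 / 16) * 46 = -20355 / 8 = -2544.38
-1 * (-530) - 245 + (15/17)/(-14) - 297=-2871/238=-12.06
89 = 89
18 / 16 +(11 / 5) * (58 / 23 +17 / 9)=89659 / 8280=10.83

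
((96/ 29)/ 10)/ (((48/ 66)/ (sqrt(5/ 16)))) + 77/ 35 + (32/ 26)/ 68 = 33 * sqrt(5)/ 290 + 2451/ 1105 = 2.47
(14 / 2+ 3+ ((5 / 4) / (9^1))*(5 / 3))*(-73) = -746.90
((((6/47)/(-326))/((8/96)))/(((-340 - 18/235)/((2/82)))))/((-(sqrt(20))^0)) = -90/267045997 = -0.00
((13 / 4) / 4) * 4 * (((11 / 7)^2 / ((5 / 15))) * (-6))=-144.46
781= 781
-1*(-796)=796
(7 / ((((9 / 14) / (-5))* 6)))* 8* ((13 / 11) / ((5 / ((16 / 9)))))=-81536 / 2673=-30.50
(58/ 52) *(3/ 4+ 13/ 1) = 1595/ 104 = 15.34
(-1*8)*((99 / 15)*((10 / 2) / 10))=-132 / 5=-26.40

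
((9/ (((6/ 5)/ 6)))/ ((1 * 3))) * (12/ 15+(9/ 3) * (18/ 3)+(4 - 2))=312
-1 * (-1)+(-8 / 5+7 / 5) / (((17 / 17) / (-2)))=7 / 5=1.40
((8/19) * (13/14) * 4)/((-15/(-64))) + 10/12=9983/1330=7.51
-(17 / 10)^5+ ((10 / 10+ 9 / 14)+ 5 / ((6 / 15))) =-38999 / 700000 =-0.06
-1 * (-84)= 84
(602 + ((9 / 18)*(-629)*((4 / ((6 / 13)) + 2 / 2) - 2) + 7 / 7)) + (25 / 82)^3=-2990848841 / 1654104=-1808.14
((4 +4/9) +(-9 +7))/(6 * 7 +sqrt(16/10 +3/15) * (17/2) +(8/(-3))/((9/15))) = 148720/2074199-20196 * sqrt(5)/2074199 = 0.05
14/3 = 4.67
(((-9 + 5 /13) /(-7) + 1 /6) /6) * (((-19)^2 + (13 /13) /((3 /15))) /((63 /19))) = 126331 /4914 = 25.71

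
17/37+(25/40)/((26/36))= 2549/1924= 1.32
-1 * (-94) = 94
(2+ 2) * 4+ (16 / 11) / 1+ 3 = 225 / 11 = 20.45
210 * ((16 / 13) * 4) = 13440 / 13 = 1033.85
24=24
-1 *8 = -8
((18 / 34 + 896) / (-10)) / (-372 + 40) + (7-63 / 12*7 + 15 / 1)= -817249 / 56440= -14.48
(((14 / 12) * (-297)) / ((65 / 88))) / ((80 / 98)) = -373527 / 650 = -574.66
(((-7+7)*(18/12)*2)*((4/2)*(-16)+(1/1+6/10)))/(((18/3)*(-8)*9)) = 0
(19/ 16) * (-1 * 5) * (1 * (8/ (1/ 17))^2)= -109820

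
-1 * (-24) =24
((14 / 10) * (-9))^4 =15752961 / 625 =25204.74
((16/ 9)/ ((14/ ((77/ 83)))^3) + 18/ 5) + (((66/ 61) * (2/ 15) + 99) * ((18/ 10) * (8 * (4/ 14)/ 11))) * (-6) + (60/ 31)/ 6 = -372221148417938/ 1702967516775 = -218.57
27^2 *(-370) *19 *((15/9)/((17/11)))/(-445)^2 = -3758238/134657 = -27.91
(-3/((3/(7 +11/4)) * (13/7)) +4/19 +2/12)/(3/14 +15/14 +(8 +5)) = -7777/22800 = -0.34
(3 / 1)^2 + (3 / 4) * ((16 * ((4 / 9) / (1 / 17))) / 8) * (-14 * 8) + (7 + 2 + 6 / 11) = -41276 / 33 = -1250.79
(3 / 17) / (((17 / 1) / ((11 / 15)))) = 11 / 1445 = 0.01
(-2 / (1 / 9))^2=324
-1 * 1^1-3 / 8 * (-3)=1 / 8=0.12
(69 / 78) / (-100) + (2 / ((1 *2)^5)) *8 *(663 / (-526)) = -436999 / 683800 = -0.64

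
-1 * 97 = -97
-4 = -4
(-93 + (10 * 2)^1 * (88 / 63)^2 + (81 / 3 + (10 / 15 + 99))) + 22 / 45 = 1452217 / 19845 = 73.18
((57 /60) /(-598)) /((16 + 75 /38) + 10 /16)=-361 /4226365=-0.00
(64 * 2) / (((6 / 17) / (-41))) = -44608 / 3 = -14869.33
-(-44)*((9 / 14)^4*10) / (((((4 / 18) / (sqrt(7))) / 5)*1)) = 16238475*sqrt(7) / 9604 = 4473.45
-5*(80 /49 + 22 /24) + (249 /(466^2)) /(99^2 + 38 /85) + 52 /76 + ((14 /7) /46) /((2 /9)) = -11.87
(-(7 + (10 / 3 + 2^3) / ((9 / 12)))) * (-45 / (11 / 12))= 11940 / 11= 1085.45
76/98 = 38/49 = 0.78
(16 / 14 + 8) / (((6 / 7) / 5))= 160 / 3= 53.33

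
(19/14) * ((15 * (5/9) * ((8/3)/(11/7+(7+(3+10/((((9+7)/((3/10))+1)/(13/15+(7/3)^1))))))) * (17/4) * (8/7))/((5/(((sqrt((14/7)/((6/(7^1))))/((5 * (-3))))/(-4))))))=105298 * sqrt(21)/7867125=0.06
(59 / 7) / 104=0.08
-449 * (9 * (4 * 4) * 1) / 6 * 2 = -21552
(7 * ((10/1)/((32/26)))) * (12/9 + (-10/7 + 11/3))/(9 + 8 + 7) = 1625/192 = 8.46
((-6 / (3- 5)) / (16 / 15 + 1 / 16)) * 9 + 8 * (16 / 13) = 118928 / 3523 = 33.76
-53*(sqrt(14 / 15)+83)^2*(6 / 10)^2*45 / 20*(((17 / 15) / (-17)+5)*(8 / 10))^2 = -359937282864 / 78125 - 578134176*sqrt(210) / 78125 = -4714435.11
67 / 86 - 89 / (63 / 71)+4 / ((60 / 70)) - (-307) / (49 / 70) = 1862251 / 5418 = 343.72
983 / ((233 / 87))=85521 / 233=367.04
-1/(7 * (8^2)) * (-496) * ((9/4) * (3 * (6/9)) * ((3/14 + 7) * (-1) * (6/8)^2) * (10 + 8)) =-2282499/6272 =-363.92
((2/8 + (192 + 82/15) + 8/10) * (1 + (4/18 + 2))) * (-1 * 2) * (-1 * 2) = 2558.66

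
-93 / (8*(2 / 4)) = -93 / 4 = -23.25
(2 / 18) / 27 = 1 / 243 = 0.00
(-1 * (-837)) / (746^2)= 0.00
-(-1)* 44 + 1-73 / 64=2807 / 64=43.86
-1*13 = -13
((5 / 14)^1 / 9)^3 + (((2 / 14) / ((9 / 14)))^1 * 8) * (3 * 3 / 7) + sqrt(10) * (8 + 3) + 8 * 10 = 11 * sqrt(10) + 164602493 / 2000376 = 117.07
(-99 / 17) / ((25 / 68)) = -396 / 25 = -15.84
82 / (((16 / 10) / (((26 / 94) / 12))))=1.18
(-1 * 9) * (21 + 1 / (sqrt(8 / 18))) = -405 / 2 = -202.50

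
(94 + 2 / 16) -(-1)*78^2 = 49425 / 8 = 6178.12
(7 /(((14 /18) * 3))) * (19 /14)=57 /14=4.07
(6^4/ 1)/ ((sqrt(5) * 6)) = 216 * sqrt(5)/ 5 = 96.60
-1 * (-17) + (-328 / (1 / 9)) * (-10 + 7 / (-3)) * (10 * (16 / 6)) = 970897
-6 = -6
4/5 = 0.80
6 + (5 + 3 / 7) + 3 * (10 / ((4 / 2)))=185 / 7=26.43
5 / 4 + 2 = 13 / 4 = 3.25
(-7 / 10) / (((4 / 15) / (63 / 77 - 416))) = 95907 / 88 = 1089.85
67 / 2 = 33.50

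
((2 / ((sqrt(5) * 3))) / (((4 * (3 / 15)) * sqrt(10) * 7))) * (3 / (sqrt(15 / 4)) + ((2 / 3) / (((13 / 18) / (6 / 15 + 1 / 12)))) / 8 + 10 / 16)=0.04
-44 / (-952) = 11 / 238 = 0.05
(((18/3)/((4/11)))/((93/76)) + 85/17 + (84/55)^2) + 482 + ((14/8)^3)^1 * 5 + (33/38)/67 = 4046364188917/7640036800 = 529.63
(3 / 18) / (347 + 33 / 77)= 7 / 14592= 0.00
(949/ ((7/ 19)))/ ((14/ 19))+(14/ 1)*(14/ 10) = 1722549/ 490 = 3515.41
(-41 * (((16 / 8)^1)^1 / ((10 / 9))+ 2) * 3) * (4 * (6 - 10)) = 7478.40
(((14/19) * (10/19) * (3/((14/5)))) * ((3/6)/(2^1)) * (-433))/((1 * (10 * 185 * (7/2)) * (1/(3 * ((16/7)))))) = -31176/654493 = -0.05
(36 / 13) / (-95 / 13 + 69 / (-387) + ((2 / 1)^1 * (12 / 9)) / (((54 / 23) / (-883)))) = -62694 / 22874941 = -0.00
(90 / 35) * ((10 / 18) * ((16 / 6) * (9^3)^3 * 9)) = 92980917360 / 7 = 13282988194.29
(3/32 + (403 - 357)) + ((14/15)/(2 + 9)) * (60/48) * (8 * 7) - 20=33827/1056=32.03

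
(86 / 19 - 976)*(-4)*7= 516824 / 19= 27201.26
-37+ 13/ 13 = -36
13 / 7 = 1.86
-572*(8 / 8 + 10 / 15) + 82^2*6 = 118172 / 3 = 39390.67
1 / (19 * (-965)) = -1 / 18335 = -0.00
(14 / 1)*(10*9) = 1260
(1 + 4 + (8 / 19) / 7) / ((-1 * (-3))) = 673 / 399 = 1.69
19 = 19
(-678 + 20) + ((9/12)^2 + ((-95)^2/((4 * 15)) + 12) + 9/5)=-118373/240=-493.22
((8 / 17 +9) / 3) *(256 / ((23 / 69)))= 41216 / 17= 2424.47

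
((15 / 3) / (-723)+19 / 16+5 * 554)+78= 32959321 / 11568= 2849.18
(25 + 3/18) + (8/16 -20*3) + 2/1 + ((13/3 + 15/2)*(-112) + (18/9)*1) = -4067/3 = -1355.67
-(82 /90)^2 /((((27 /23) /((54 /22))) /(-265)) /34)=69670726 /4455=15638.77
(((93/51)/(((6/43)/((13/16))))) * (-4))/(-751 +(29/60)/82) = 3552445/62813147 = 0.06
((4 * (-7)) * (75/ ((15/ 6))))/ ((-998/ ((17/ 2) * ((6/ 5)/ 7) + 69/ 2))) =15102/ 499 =30.26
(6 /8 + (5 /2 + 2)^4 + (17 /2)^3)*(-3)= -49197 /16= -3074.81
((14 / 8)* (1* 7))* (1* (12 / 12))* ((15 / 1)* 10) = 3675 / 2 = 1837.50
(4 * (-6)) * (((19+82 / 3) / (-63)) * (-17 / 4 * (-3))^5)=5328723321 / 896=5947235.85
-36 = -36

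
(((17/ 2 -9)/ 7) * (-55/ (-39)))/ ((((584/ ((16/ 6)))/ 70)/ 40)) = -11000/ 8541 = -1.29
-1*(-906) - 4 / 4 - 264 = 641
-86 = -86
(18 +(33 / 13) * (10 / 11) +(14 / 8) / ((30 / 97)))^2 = 674.23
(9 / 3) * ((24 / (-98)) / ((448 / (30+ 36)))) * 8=-297 / 343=-0.87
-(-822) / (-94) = -411 / 47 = -8.74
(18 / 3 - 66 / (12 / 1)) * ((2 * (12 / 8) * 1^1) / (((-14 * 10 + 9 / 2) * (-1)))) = 3 / 271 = 0.01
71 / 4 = 17.75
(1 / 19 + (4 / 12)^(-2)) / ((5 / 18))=32.59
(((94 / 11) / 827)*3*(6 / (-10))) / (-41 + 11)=141 / 227425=0.00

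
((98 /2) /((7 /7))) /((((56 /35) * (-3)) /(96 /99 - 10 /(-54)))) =-84035 /7128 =-11.79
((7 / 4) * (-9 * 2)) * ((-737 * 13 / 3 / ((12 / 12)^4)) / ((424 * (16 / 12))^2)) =1810809 / 5752832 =0.31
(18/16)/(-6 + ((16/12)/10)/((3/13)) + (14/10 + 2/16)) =-405/1403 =-0.29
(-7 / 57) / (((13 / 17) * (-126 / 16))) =136 / 6669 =0.02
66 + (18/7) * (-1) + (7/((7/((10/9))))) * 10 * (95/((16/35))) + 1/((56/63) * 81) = 398575/168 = 2372.47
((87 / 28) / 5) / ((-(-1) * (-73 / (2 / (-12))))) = 29 / 20440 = 0.00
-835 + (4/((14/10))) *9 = -5665/7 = -809.29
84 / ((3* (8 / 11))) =77 / 2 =38.50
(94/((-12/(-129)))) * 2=2021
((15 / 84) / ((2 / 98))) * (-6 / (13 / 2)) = -105 / 13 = -8.08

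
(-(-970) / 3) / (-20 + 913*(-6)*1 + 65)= -970 / 16299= -0.06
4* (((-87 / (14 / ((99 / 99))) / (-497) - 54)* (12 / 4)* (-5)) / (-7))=-11269350 / 24353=-462.75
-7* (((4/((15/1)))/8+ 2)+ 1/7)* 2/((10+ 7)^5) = -457/21297855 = -0.00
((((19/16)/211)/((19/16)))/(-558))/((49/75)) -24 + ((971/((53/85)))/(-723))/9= -24.24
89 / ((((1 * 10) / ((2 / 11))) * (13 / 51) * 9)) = 1513 / 2145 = 0.71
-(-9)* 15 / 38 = 135 / 38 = 3.55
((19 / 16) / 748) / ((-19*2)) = -1 / 23936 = -0.00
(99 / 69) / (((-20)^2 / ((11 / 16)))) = 363 / 147200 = 0.00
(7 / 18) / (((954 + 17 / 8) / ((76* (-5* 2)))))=-21280 / 68841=-0.31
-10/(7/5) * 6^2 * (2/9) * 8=-3200/7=-457.14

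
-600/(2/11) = -3300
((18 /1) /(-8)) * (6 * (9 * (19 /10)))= -4617 /20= -230.85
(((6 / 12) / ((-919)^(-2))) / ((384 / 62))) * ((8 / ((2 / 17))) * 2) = 9272575.98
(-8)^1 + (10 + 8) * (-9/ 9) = -26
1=1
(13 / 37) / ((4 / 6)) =39 / 74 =0.53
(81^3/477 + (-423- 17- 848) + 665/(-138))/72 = -1306915/526608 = -2.48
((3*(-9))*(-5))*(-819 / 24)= -36855 / 8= -4606.88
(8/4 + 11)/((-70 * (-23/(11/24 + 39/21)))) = 0.02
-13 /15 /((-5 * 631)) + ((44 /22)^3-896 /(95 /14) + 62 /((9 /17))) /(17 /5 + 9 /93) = -1448780264 /731029275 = -1.98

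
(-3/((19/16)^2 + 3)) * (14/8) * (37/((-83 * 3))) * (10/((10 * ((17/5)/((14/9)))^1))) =1160320/14337171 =0.08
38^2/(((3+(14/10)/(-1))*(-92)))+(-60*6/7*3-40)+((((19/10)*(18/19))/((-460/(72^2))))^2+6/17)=207.75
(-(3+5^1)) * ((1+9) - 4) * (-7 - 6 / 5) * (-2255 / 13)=-887568 / 13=-68274.46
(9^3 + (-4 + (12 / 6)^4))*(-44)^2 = 1434576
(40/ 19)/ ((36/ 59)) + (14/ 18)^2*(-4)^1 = 1586/ 1539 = 1.03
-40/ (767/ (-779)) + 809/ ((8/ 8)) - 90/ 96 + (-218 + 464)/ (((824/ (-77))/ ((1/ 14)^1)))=1070680107/ 1264016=847.05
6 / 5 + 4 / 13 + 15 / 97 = 10481 / 6305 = 1.66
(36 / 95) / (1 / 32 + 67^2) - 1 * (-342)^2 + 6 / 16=-1418810877131 / 12130360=-116963.62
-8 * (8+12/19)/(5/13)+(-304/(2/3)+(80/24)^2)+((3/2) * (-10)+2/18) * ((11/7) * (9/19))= -3803518/5985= -635.51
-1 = -1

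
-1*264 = -264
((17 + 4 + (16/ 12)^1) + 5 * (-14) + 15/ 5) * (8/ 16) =-67/ 3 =-22.33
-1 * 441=-441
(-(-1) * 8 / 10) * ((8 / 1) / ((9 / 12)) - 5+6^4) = 3124 / 3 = 1041.33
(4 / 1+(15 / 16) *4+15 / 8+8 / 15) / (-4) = -2.54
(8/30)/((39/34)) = 0.23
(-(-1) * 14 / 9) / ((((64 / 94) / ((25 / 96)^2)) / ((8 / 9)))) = 205625 / 1492992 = 0.14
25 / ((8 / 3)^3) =675 / 512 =1.32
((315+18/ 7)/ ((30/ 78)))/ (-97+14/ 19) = -549081/ 64015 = -8.58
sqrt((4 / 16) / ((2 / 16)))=sqrt(2)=1.41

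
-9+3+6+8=8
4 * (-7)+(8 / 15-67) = -1417 / 15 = -94.47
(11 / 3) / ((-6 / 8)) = -4.89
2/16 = 0.12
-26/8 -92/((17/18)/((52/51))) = -118573/1156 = -102.57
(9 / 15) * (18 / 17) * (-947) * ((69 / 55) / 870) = -588087 / 677875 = -0.87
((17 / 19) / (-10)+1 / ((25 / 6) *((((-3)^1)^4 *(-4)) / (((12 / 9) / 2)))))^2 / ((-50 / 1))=-47927929 / 296065125000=-0.00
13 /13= 1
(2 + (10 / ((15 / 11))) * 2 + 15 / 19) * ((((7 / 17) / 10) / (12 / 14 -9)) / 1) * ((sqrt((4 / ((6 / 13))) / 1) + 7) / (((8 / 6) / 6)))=-3.95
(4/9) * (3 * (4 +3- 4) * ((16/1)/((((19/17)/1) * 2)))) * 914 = 497216/19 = 26169.26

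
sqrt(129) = 11.36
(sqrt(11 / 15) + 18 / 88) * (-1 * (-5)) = 45 / 44 + sqrt(165) / 3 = 5.30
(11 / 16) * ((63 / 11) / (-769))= -63 / 12304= -0.01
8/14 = 4/7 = 0.57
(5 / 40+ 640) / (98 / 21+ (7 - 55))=-14.77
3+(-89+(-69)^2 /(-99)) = -1475 /11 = -134.09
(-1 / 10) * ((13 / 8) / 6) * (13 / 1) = -169 / 480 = -0.35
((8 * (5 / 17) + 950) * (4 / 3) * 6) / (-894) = -64760 / 7599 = -8.52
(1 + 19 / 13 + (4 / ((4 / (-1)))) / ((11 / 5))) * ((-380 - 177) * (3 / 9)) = -159859 / 429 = -372.63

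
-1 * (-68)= 68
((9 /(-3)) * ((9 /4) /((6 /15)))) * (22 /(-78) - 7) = 3195 /26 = 122.88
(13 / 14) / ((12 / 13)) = 169 / 168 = 1.01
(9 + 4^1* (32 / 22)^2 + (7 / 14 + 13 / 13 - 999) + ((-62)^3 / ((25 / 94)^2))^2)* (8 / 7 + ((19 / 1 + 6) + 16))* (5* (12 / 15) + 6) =63318253749589156594517 / 13234375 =4784378087336134.62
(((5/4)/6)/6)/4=5/576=0.01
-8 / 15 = -0.53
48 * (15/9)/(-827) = -80/827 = -0.10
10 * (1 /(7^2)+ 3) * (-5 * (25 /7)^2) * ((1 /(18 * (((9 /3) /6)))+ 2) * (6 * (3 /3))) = -175750000 /7203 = -24399.56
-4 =-4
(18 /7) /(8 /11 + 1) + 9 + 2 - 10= 2.49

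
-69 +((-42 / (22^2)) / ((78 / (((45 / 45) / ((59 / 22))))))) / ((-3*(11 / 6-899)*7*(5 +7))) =-37604755189 / 544996452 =-69.00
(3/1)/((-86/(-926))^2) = 347.81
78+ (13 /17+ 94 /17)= 1433 /17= 84.29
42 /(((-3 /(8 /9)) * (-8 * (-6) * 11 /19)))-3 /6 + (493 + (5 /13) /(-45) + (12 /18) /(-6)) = 3798703 /7722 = 491.93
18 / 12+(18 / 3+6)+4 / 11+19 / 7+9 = 3939 / 154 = 25.58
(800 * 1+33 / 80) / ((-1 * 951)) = -64033 / 76080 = -0.84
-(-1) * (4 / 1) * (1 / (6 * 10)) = 1 / 15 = 0.07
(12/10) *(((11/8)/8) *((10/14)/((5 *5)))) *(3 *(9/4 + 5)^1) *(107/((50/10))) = 307197/112000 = 2.74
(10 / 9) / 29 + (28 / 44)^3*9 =819017 / 347391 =2.36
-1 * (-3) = 3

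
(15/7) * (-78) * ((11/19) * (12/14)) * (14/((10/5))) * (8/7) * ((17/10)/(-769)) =1050192/715939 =1.47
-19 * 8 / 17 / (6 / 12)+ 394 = 6394 / 17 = 376.12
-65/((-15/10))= 130/3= 43.33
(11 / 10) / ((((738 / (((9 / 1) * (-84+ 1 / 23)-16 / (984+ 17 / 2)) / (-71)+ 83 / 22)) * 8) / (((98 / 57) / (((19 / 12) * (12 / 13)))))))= 654837297569 / 207262866981600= 0.00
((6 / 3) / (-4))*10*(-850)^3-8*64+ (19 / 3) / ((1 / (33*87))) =3070642671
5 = 5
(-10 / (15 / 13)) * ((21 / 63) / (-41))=26 / 369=0.07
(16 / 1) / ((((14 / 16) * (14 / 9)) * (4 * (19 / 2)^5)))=4608 / 121328851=0.00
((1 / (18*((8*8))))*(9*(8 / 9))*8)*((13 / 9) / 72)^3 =2197 / 4897760256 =0.00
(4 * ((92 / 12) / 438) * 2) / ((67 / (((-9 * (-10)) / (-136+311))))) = 0.00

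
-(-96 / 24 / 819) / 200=1 / 40950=0.00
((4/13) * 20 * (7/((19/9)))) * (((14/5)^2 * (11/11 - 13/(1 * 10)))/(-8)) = 37044/6175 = 6.00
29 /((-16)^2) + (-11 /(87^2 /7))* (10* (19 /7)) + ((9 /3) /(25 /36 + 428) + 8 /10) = 96313645673 /149519842560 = 0.64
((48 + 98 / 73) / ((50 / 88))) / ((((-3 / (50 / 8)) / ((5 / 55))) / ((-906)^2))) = -985550424 / 73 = -13500690.74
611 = 611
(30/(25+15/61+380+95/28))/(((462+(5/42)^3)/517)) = 392534227008/4778029768571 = 0.08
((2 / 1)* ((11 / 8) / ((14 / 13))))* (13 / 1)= 1859 / 56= 33.20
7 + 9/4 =37/4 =9.25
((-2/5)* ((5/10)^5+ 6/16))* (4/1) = -13/20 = -0.65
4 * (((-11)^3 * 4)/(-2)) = 10648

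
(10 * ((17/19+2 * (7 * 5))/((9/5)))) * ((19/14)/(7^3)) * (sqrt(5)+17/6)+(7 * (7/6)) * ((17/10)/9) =11225 * sqrt(5)/7203+7724783/1296540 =9.44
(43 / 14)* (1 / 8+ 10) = 3483 / 112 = 31.10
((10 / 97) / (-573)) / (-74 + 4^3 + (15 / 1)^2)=-2 / 2389983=-0.00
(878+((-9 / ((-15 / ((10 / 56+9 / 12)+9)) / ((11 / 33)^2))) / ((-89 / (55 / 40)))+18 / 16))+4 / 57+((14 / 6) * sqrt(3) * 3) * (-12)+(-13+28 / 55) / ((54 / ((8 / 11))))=181295342357 / 206247888 - 84 * sqrt(3)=733.52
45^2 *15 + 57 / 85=2581932 / 85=30375.67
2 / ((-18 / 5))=-5 / 9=-0.56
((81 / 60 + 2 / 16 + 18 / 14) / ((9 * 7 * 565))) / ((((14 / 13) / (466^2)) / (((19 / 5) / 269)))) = 10365453059 / 46917769500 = 0.22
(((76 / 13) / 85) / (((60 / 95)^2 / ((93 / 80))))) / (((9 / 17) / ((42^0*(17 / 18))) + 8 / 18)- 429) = -10844079 / 23154872000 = -0.00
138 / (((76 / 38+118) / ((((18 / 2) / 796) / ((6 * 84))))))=23 / 891520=0.00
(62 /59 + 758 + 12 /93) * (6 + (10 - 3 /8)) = 43391875 /3658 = 11862.19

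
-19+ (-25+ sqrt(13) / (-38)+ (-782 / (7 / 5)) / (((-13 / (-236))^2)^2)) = -12129002463348 / 199927- sqrt(13) / 38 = -60667155.92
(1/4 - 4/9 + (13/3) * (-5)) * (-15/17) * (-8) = -7870/51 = -154.31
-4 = -4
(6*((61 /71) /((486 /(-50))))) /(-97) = 3050 /557847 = 0.01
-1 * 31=-31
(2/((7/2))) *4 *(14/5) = 32/5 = 6.40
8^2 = 64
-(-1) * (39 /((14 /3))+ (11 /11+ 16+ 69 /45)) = 26.89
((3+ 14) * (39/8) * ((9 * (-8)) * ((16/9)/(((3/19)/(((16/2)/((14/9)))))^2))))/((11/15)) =-8271694080/539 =-15346371.21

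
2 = 2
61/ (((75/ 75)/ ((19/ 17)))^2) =22021/ 289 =76.20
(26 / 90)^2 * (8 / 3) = 1352 / 6075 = 0.22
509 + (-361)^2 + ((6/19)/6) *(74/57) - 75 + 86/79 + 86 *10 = 11260683539/85557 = 131616.16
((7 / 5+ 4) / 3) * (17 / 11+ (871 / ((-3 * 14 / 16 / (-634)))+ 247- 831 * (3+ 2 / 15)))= 720761523 / 1925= 374421.57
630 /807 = 210 /269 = 0.78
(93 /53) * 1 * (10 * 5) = 4650 /53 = 87.74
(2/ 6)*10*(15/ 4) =12.50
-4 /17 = -0.24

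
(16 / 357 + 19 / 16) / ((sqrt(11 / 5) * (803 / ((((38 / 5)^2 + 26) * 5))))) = 2456611 * sqrt(55) / 42045080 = 0.43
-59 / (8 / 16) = -118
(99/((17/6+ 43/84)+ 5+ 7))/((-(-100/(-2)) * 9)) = -462/32225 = -0.01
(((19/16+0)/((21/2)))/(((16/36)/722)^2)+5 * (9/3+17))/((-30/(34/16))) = -1136910241/53760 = -21147.88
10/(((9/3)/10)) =100/3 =33.33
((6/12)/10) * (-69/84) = -23/560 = -0.04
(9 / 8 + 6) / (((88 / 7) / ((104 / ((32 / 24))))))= 15561 / 352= 44.21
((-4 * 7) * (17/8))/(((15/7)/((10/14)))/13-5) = 1547/124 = 12.48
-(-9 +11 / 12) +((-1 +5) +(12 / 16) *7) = 52 / 3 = 17.33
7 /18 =0.39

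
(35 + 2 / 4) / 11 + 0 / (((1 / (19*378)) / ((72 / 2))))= 71 / 22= 3.23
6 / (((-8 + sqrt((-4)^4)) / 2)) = 3 / 2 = 1.50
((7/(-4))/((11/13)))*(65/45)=-1183/396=-2.99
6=6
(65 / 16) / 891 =65 / 14256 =0.00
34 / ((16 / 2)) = 17 / 4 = 4.25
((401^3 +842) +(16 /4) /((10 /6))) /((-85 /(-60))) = 3868922724 /85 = 45516737.93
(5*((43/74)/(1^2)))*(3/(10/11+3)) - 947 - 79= -75759/74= -1023.77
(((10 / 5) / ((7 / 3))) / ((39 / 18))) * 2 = 72 / 91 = 0.79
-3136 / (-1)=3136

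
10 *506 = 5060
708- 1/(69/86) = 48766/69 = 706.75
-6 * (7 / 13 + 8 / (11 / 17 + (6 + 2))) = -5594 / 637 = -8.78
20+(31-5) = 46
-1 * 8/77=-8/77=-0.10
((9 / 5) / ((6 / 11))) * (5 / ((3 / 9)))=99 / 2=49.50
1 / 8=0.12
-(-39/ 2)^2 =-1521/ 4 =-380.25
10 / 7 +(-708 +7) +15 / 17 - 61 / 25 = -2085859 / 2975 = -701.13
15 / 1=15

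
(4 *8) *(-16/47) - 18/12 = -1165/94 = -12.39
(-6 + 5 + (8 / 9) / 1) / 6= -1 / 54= -0.02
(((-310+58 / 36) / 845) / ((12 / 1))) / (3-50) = 427 / 659880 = 0.00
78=78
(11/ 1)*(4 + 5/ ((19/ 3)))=1001/ 19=52.68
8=8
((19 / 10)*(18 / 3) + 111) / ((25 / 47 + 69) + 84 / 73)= 524943 / 303140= 1.73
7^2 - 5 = 44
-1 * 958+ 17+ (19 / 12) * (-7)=-11425 / 12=-952.08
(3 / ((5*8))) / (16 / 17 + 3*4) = 51 / 8800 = 0.01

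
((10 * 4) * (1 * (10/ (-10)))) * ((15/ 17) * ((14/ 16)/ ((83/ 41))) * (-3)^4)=-1743525/ 1411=-1235.67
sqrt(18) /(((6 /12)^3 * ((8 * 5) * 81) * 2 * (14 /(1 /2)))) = sqrt(2) /7560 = 0.00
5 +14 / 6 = 22 / 3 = 7.33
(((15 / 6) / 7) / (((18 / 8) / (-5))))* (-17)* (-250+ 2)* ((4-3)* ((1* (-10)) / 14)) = 1054000 / 441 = 2390.02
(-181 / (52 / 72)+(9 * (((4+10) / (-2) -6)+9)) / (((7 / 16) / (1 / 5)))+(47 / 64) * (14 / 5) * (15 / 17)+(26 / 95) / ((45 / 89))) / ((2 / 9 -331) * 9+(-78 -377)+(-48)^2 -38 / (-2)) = 56021932229 / 234697226400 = 0.24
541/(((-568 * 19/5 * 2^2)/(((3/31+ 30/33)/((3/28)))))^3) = -936017046967625/1345651844822056797696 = -0.00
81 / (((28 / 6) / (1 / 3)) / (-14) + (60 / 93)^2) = -25947 / 187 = -138.75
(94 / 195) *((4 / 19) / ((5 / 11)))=4136 / 18525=0.22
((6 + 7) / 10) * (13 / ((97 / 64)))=5408 / 485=11.15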